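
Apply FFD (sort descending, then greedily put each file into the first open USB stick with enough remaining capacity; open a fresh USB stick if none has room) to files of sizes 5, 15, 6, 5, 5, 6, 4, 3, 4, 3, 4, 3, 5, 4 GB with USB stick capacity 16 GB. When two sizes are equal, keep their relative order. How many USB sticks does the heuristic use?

5

Sorted descending: 15, 6, 6, 5, 5, 5, 5, 4, 4, 4, 4, 3, 3, 3.
  15 → USB stick 1 (new)  [load 15/16]
  6 → USB stick 2 (new)  [load 6/16]
  6 → USB stick 2  [load 12/16]
  5 → USB stick 3 (new)  [load 5/16]
  5 → USB stick 3  [load 10/16]
  5 → USB stick 3  [load 15/16]
  5 → USB stick 4 (new)  [load 5/16]
  4 → USB stick 2  [load 16/16]
  4 → USB stick 4  [load 9/16]
  4 → USB stick 4  [load 13/16]
  4 → USB stick 5 (new)  [load 4/16]
  3 → USB stick 4  [load 16/16]
  3 → USB stick 5  [load 7/16]
  3 → USB stick 5  [load 10/16]
5 USB sticks opened.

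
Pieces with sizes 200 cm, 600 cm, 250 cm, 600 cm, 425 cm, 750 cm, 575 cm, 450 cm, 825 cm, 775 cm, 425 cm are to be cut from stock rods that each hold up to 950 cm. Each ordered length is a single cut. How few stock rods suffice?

8

Total = 825 + 775 + 750 + 600 + 600 + 575 + 450 + 425 + 425 + 250 + 200 = 5875 cm.
Lower bound: ⌈5875/950⌉ = 7 stock rods.
A packing using 8 stock rods:
  stock rod 1: 825 = 825
  stock rod 2: 775 = 775
  stock rod 3: 750 + 200 = 950
  stock rod 4: 600 + 250 = 850
  stock rod 5: 600 = 600
  stock rod 6: 575 = 575
  stock rod 7: 450 + 425 = 875
  stock rod 8: 425 = 425
No arrangement into 7 stock rods stays within capacity, so 8 is optimal.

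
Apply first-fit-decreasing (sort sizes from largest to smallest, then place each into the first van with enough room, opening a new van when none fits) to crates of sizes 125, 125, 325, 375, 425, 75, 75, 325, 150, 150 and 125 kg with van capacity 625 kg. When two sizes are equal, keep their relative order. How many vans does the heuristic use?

Sorted descending: 425, 375, 325, 325, 150, 150, 125, 125, 125, 75, 75.
  425 → van 1 (new)  [load 425/625]
  375 → van 2 (new)  [load 375/625]
  325 → van 3 (new)  [load 325/625]
  325 → van 4 (new)  [load 325/625]
  150 → van 1  [load 575/625]
  150 → van 2  [load 525/625]
  125 → van 3  [load 450/625]
  125 → van 3  [load 575/625]
  125 → van 4  [load 450/625]
  75 → van 2  [load 600/625]
  75 → van 4  [load 525/625]
4 vans opened.

4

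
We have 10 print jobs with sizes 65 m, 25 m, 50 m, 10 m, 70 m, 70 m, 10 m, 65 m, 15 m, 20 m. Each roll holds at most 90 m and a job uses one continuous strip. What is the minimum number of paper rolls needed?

Total = 70 + 70 + 65 + 65 + 50 + 25 + 20 + 15 + 10 + 10 = 400 m.
Lower bound: ⌈400/90⌉ = 5 paper rolls.
A packing using 5 paper rolls:
  roll 1: 70 + 20 = 90
  roll 2: 70 + 15 = 85
  roll 3: 65 + 25 = 90
  roll 4: 65 + 10 + 10 = 85
  roll 5: 50 = 50
This matches the lower bound, so 5 is optimal.

5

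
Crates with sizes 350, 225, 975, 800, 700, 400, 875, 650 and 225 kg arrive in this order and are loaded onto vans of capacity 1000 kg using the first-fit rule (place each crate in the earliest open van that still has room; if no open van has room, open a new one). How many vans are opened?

  350 → van 1 (new)  [load 350/1000]
  225 → van 1  [load 575/1000]
  975 → van 2 (new)  [load 975/1000]
  800 → van 3 (new)  [load 800/1000]
  700 → van 4 (new)  [load 700/1000]
  400 → van 1  [load 975/1000]
  875 → van 5 (new)  [load 875/1000]
  650 → van 6 (new)  [load 650/1000]
  225 → van 4  [load 925/1000]
6 vans opened.

6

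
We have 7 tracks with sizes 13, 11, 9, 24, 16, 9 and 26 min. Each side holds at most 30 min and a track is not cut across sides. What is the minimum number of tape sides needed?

4

Total = 26 + 24 + 16 + 13 + 11 + 9 + 9 = 108 min.
Lower bound: ⌈108/30⌉ = 4 tape sides.
A packing using 4 tape sides:
  side 1: 26 = 26
  side 2: 24 = 24
  side 3: 16 + 13 = 29
  side 4: 11 + 9 + 9 = 29
This matches the lower bound, so 4 is optimal.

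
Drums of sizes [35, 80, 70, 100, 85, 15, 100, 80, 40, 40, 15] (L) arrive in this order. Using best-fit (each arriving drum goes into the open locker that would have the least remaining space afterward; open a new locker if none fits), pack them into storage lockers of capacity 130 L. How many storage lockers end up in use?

6

  35 → locker 1 (new)  [load 35/130]
  80 → locker 1  [load 115/130]
  70 → locker 2 (new)  [load 70/130]
  100 → locker 3 (new)  [load 100/130]
  85 → locker 4 (new)  [load 85/130]
  15 → locker 1  [load 130/130]
  100 → locker 5 (new)  [load 100/130]
  80 → locker 6 (new)  [load 80/130]
  40 → locker 4  [load 125/130]
  40 → locker 6  [load 120/130]
  15 → locker 3  [load 115/130]
6 storage lockers opened.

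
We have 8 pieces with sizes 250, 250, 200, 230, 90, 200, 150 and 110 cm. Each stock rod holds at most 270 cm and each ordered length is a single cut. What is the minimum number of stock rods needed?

Total = 250 + 250 + 230 + 200 + 200 + 150 + 110 + 90 = 1480 cm.
Lower bound: ⌈1480/270⌉ = 6 stock rods.
A packing using 7 stock rods:
  stock rod 1: 250 = 250
  stock rod 2: 250 = 250
  stock rod 3: 230 = 230
  stock rod 4: 200 = 200
  stock rod 5: 200 = 200
  stock rod 6: 150 + 110 = 260
  stock rod 7: 90 = 90
No arrangement into 6 stock rods stays within capacity, so 7 is optimal.

7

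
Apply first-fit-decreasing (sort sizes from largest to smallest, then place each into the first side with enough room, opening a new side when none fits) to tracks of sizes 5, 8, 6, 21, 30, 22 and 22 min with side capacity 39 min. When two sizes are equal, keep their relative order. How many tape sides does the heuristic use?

Sorted descending: 30, 22, 22, 21, 8, 6, 5.
  30 → side 1 (new)  [load 30/39]
  22 → side 2 (new)  [load 22/39]
  22 → side 3 (new)  [load 22/39]
  21 → side 4 (new)  [load 21/39]
  8 → side 1  [load 38/39]
  6 → side 2  [load 28/39]
  5 → side 2  [load 33/39]
4 tape sides opened.

4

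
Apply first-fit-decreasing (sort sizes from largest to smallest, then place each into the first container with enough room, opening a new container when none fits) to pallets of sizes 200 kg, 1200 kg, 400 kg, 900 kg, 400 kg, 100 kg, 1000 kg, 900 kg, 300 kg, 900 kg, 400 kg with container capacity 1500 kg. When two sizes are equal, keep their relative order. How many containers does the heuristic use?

5

Sorted descending: 1200, 1000, 900, 900, 900, 400, 400, 400, 300, 200, 100.
  1200 → container 1 (new)  [load 1200/1500]
  1000 → container 2 (new)  [load 1000/1500]
  900 → container 3 (new)  [load 900/1500]
  900 → container 4 (new)  [load 900/1500]
  900 → container 5 (new)  [load 900/1500]
  400 → container 2  [load 1400/1500]
  400 → container 3  [load 1300/1500]
  400 → container 4  [load 1300/1500]
  300 → container 1  [load 1500/1500]
  200 → container 3  [load 1500/1500]
  100 → container 2  [load 1500/1500]
5 containers opened.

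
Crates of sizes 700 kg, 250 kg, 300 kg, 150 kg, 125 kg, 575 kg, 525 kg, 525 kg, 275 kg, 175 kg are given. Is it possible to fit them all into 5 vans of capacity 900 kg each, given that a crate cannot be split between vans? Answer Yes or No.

A valid assignment using 5 vans:
  van 1: 700 + 175 = 875
  van 2: 575 + 300 = 875
  van 3: 525 + 275 = 800
  van 4: 525 + 250 + 125 = 900
  van 5: 150 = 150
Every load is within 900 kg, so 5 vans suffice.

Yes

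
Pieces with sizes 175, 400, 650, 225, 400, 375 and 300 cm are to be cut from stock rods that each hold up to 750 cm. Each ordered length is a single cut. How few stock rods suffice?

Total = 650 + 400 + 400 + 375 + 300 + 225 + 175 = 2525 cm.
Lower bound: ⌈2525/750⌉ = 4 stock rods.
A packing using 4 stock rods:
  stock rod 1: 650 = 650
  stock rod 2: 400 + 300 = 700
  stock rod 3: 400 + 225 = 625
  stock rod 4: 375 + 175 = 550
This matches the lower bound, so 4 is optimal.

4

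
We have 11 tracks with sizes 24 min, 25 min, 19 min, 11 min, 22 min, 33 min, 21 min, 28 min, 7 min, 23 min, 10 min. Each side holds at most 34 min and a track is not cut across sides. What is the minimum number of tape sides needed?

Total = 33 + 28 + 25 + 24 + 23 + 22 + 21 + 19 + 11 + 10 + 7 = 223 min.
Lower bound: ⌈223/34⌉ = 7 tape sides.
Also, 8 tracks each exceed 17 min, and no two of those can share a side, so at least 8 tape sides are needed.
A packing using 8 tape sides:
  side 1: 33 = 33
  side 2: 28 = 28
  side 3: 25 + 7 = 32
  side 4: 24 + 10 = 34
  side 5: 23 + 11 = 34
  side 6: 22 = 22
  side 7: 21 = 21
  side 8: 19 = 19
This matches the lower bound, so 8 is optimal.

8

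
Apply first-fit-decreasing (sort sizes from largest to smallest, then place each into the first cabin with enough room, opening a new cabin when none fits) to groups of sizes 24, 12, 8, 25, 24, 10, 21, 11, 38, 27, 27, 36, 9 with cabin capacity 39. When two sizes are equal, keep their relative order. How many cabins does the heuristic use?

8

Sorted descending: 38, 36, 27, 27, 25, 24, 24, 21, 12, 11, 10, 9, 8.
  38 → cabin 1 (new)  [load 38/39]
  36 → cabin 2 (new)  [load 36/39]
  27 → cabin 3 (new)  [load 27/39]
  27 → cabin 4 (new)  [load 27/39]
  25 → cabin 5 (new)  [load 25/39]
  24 → cabin 6 (new)  [load 24/39]
  24 → cabin 7 (new)  [load 24/39]
  21 → cabin 8 (new)  [load 21/39]
  12 → cabin 3  [load 39/39]
  11 → cabin 4  [load 38/39]
  10 → cabin 5  [load 35/39]
  9 → cabin 6  [load 33/39]
  8 → cabin 7  [load 32/39]
8 cabins opened.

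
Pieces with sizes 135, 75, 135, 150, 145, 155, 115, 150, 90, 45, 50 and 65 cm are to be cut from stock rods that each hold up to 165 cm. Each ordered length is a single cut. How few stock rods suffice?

Total = 155 + 150 + 150 + 145 + 135 + 135 + 115 + 90 + 75 + 65 + 50 + 45 = 1310 cm.
Lower bound: ⌈1310/165⌉ = 8 stock rods.
A packing using 9 stock rods:
  stock rod 1: 155 = 155
  stock rod 2: 150 = 150
  stock rod 3: 150 = 150
  stock rod 4: 145 = 145
  stock rod 5: 135 = 135
  stock rod 6: 135 = 135
  stock rod 7: 115 + 50 = 165
  stock rod 8: 90 + 75 = 165
  stock rod 9: 65 + 45 = 110
No arrangement into 8 stock rods stays within capacity, so 9 is optimal.

9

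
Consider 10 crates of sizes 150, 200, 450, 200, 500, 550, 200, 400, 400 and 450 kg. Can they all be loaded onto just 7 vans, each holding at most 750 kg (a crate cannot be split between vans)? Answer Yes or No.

Yes

A valid assignment using 6 vans:
  van 1: 550 + 200 = 750
  van 2: 500 + 200 = 700
  van 3: 450 + 200 = 650
  van 4: 450 + 150 = 600
  van 5: 400 = 400
  van 6: 400 = 400
That uses only 6 ≤ 7, so 7 vans are enough.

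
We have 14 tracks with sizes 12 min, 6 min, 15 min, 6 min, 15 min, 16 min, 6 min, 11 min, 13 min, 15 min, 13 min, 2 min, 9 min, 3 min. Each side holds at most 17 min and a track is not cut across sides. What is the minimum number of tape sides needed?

Total = 16 + 15 + 15 + 15 + 13 + 13 + 12 + 11 + 9 + 6 + 6 + 6 + 3 + 2 = 142 min.
Lower bound: ⌈142/17⌉ = 9 tape sides.
A packing using 10 tape sides:
  side 1: 16 = 16
  side 2: 15 + 2 = 17
  side 3: 15 = 15
  side 4: 15 = 15
  side 5: 13 + 3 = 16
  side 6: 13 = 13
  side 7: 12 = 12
  side 8: 11 + 6 = 17
  side 9: 9 + 6 = 15
  side 10: 6 = 6
No arrangement into 9 tape sides stays within capacity, so 10 is optimal.

10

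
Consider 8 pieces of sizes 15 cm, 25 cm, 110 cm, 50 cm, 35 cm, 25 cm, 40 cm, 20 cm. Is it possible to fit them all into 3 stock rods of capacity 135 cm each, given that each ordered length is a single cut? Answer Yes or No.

Yes

A valid assignment using 3 stock rods:
  stock rod 1: 110 + 25 = 135
  stock rod 2: 50 + 40 + 35 = 125
  stock rod 3: 25 + 20 + 15 = 60
Every load is within 135 cm, so 3 stock rods suffice.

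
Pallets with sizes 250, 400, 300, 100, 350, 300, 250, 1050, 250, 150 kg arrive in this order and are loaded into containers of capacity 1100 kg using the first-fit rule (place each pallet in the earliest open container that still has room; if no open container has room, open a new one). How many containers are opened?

4

  250 → container 1 (new)  [load 250/1100]
  400 → container 1  [load 650/1100]
  300 → container 1  [load 950/1100]
  100 → container 1  [load 1050/1100]
  350 → container 2 (new)  [load 350/1100]
  300 → container 2  [load 650/1100]
  250 → container 2  [load 900/1100]
  1050 → container 3 (new)  [load 1050/1100]
  250 → container 4 (new)  [load 250/1100]
  150 → container 2  [load 1050/1100]
4 containers opened.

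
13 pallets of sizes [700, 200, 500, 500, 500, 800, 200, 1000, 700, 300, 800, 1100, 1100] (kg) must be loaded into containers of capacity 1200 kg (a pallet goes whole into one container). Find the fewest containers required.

Total = 1100 + 1100 + 1000 + 800 + 800 + 700 + 700 + 500 + 500 + 500 + 300 + 200 + 200 = 8400 kg.
Lower bound: ⌈8400/1200⌉ = 7 containers.
A packing using 8 containers:
  container 1: 1100 = 1100
  container 2: 1100 = 1100
  container 3: 1000 + 200 = 1200
  container 4: 800 + 300 = 1100
  container 5: 800 + 200 = 1000
  container 6: 700 + 500 = 1200
  container 7: 700 + 500 = 1200
  container 8: 500 = 500
No arrangement into 7 containers stays within capacity, so 8 is optimal.

8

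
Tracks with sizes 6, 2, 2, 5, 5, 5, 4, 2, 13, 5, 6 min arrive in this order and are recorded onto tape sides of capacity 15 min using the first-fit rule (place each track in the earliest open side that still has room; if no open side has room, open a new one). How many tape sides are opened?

  6 → side 1 (new)  [load 6/15]
  2 → side 1  [load 8/15]
  2 → side 1  [load 10/15]
  5 → side 1  [load 15/15]
  5 → side 2 (new)  [load 5/15]
  5 → side 2  [load 10/15]
  4 → side 2  [load 14/15]
  2 → side 3 (new)  [load 2/15]
  13 → side 3  [load 15/15]
  5 → side 4 (new)  [load 5/15]
  6 → side 4  [load 11/15]
4 tape sides opened.

4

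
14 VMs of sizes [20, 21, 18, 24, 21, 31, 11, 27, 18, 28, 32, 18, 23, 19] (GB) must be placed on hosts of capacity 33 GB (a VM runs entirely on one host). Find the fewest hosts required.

Total = 32 + 31 + 28 + 27 + 24 + 23 + 21 + 21 + 20 + 19 + 18 + 18 + 18 + 11 = 311 GB.
Lower bound: ⌈311/33⌉ = 10 hosts.
Also, 13 VMs each exceed 33/2 GB, and no two of those can share a host, so at least 13 hosts are needed.
A packing using 13 hosts:
  host 1: 32 = 32
  host 2: 31 = 31
  host 3: 28 = 28
  host 4: 27 = 27
  host 5: 24 = 24
  host 6: 23 = 23
  host 7: 21 + 11 = 32
  host 8: 21 = 21
  host 9: 20 = 20
  host 10: 19 = 19
  host 11: 18 = 18
  host 12: 18 = 18
  host 13: 18 = 18
This matches the lower bound, so 13 is optimal.

13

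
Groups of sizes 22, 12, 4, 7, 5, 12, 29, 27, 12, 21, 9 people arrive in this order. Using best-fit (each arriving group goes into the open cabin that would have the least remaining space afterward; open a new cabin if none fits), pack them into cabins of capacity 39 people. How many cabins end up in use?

  22 → cabin 1 (new)  [load 22/39]
  12 → cabin 1  [load 34/39]
  4 → cabin 1  [load 38/39]
  7 → cabin 2 (new)  [load 7/39]
  5 → cabin 2  [load 12/39]
  12 → cabin 2  [load 24/39]
  29 → cabin 3 (new)  [load 29/39]
  27 → cabin 4 (new)  [load 27/39]
  12 → cabin 4  [load 39/39]
  21 → cabin 5 (new)  [load 21/39]
  9 → cabin 3  [load 38/39]
5 cabins opened.

5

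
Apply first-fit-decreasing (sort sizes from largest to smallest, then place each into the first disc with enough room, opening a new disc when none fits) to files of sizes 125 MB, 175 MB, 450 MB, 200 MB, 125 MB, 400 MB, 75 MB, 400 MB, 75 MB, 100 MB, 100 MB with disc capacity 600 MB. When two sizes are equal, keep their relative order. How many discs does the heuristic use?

Sorted descending: 450, 400, 400, 200, 175, 125, 125, 100, 100, 75, 75.
  450 → disc 1 (new)  [load 450/600]
  400 → disc 2 (new)  [load 400/600]
  400 → disc 3 (new)  [load 400/600]
  200 → disc 2  [load 600/600]
  175 → disc 3  [load 575/600]
  125 → disc 1  [load 575/600]
  125 → disc 4 (new)  [load 125/600]
  100 → disc 4  [load 225/600]
  100 → disc 4  [load 325/600]
  75 → disc 4  [load 400/600]
  75 → disc 4  [load 475/600]
4 discs opened.

4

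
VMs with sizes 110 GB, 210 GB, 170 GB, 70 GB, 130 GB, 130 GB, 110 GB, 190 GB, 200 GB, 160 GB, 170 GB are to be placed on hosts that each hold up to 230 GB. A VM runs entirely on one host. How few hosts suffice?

Total = 210 + 200 + 190 + 170 + 170 + 160 + 130 + 130 + 110 + 110 + 70 = 1650 GB.
Lower bound: ⌈1650/230⌉ = 8 hosts.
A packing using 9 hosts:
  host 1: 210 = 210
  host 2: 200 = 200
  host 3: 190 = 190
  host 4: 170 = 170
  host 5: 170 = 170
  host 6: 160 + 70 = 230
  host 7: 130 = 130
  host 8: 130 = 130
  host 9: 110 + 110 = 220
No arrangement into 8 hosts stays within capacity, so 9 is optimal.

9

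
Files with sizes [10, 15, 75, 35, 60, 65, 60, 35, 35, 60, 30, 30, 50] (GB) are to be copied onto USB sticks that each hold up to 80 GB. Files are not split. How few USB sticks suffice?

Total = 75 + 65 + 60 + 60 + 60 + 50 + 35 + 35 + 35 + 30 + 30 + 15 + 10 = 560 GB.
Lower bound: ⌈560/80⌉ = 7 USB sticks.
A packing using 8 USB sticks:
  USB stick 1: 75 = 75
  USB stick 2: 65 + 15 = 80
  USB stick 3: 60 + 10 = 70
  USB stick 4: 60 = 60
  USB stick 5: 60 = 60
  USB stick 6: 50 + 30 = 80
  USB stick 7: 35 + 35 = 70
  USB stick 8: 35 + 30 = 65
No arrangement into 7 USB sticks stays within capacity, so 8 is optimal.

8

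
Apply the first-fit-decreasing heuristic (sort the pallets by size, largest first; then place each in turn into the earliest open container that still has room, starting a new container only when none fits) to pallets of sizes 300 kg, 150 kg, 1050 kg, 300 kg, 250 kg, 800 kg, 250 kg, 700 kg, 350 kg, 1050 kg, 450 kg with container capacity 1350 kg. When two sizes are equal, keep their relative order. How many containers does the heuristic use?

Sorted descending: 1050, 1050, 800, 700, 450, 350, 300, 300, 250, 250, 150.
  1050 → container 1 (new)  [load 1050/1350]
  1050 → container 2 (new)  [load 1050/1350]
  800 → container 3 (new)  [load 800/1350]
  700 → container 4 (new)  [load 700/1350]
  450 → container 3  [load 1250/1350]
  350 → container 4  [load 1050/1350]
  300 → container 1  [load 1350/1350]
  300 → container 2  [load 1350/1350]
  250 → container 4  [load 1300/1350]
  250 → container 5 (new)  [load 250/1350]
  150 → container 5  [load 400/1350]
5 containers opened.

5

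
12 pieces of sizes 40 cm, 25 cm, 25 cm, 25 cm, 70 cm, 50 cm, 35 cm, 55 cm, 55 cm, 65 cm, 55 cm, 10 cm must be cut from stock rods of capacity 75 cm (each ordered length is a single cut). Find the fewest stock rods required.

Total = 70 + 65 + 55 + 55 + 55 + 50 + 40 + 35 + 25 + 25 + 25 + 10 = 510 cm.
Lower bound: ⌈510/75⌉ = 7 stock rods.
A packing using 8 stock rods:
  stock rod 1: 70 = 70
  stock rod 2: 65 + 10 = 75
  stock rod 3: 55 = 55
  stock rod 4: 55 = 55
  stock rod 5: 55 = 55
  stock rod 6: 50 + 25 = 75
  stock rod 7: 40 + 35 = 75
  stock rod 8: 25 + 25 = 50
No arrangement into 7 stock rods stays within capacity, so 8 is optimal.

8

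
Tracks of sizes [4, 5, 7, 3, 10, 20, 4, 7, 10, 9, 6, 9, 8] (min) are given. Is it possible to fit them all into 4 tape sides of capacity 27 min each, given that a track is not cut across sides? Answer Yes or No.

A valid assignment using 4 tape sides:
  side 1: 20 + 7 = 27
  side 2: 10 + 10 + 7 = 27
  side 3: 9 + 9 + 8 = 26
  side 4: 6 + 5 + 4 + 4 + 3 = 22
Every load is within 27 min, so 4 tape sides suffice.

Yes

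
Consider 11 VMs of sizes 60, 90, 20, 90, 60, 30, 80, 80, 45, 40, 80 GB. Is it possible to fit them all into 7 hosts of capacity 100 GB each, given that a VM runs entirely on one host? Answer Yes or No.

No

Total = 675 GB; ⌈675/100⌉ = 7.
The bound of 7 does not rule out 7, but exhaustive search shows no assignment into 7 hosts of capacity 100 GB exists — the minimum is 8.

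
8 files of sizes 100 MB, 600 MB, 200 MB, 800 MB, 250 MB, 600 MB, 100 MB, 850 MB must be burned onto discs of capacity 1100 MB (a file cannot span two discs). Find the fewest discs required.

4

Total = 850 + 800 + 600 + 600 + 250 + 200 + 100 + 100 = 3500 MB.
Lower bound: ⌈3500/1100⌉ = 4 discs.
A packing using 4 discs:
  disc 1: 850 + 250 = 1100
  disc 2: 800 + 200 + 100 = 1100
  disc 3: 600 + 100 = 700
  disc 4: 600 = 600
This matches the lower bound, so 4 is optimal.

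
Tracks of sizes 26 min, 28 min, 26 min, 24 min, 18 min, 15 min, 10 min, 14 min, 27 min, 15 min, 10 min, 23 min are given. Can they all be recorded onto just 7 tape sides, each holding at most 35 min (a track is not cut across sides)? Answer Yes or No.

Total = 236 min; ⌈236/35⌉ = 7.
The bound of 7 does not rule out 7, but exhaustive search shows no assignment into 7 tape sides of capacity 35 min exists — the minimum is 8.

No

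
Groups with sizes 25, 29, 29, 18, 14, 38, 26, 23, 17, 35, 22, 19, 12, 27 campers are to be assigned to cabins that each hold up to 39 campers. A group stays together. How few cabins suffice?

10

Total = 38 + 35 + 29 + 29 + 27 + 26 + 25 + 23 + 22 + 19 + 18 + 17 + 14 + 12 = 334 campers.
Lower bound: ⌈334/39⌉ = 9 cabins.
A packing using 10 cabins:
  cabin 1: 38 = 38
  cabin 2: 35 = 35
  cabin 3: 29 = 29
  cabin 4: 29 = 29
  cabin 5: 27 + 12 = 39
  cabin 6: 26 = 26
  cabin 7: 25 + 14 = 39
  cabin 8: 23 = 23
  cabin 9: 22 + 17 = 39
  cabin 10: 19 + 18 = 37
No arrangement into 9 cabins stays within capacity, so 10 is optimal.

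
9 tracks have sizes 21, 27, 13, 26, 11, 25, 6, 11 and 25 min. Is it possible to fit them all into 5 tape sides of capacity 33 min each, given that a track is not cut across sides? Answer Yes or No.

No

Total = 165 min; ⌈165/33⌉ = 5.
The bound of 5 does not rule out 5, but exhaustive search shows no assignment into 5 tape sides of capacity 33 min exists — the minimum is 6.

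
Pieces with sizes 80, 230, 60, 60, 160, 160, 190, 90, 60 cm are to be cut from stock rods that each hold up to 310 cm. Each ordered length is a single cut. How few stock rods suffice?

Total = 230 + 190 + 160 + 160 + 90 + 80 + 60 + 60 + 60 = 1090 cm.
Lower bound: ⌈1090/310⌉ = 4 stock rods.
A packing using 4 stock rods:
  stock rod 1: 230 + 80 = 310
  stock rod 2: 190 + 90 = 280
  stock rod 3: 160 + 60 + 60 = 280
  stock rod 4: 160 + 60 = 220
This matches the lower bound, so 4 is optimal.

4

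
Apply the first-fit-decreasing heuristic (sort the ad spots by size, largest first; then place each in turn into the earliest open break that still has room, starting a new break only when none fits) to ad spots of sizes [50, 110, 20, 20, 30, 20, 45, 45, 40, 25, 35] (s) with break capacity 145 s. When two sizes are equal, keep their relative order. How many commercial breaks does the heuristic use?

Sorted descending: 110, 50, 45, 45, 40, 35, 30, 25, 20, 20, 20.
  110 → break 1 (new)  [load 110/145]
  50 → break 2 (new)  [load 50/145]
  45 → break 2  [load 95/145]
  45 → break 2  [load 140/145]
  40 → break 3 (new)  [load 40/145]
  35 → break 1  [load 145/145]
  30 → break 3  [load 70/145]
  25 → break 3  [load 95/145]
  20 → break 3  [load 115/145]
  20 → break 3  [load 135/145]
  20 → break 4 (new)  [load 20/145]
4 commercial breaks opened.

4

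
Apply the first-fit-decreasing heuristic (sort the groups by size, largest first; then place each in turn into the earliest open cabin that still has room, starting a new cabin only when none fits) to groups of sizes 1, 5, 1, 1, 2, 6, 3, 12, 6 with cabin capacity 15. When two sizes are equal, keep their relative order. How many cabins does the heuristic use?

3

Sorted descending: 12, 6, 6, 5, 3, 2, 1, 1, 1.
  12 → cabin 1 (new)  [load 12/15]
  6 → cabin 2 (new)  [load 6/15]
  6 → cabin 2  [load 12/15]
  5 → cabin 3 (new)  [load 5/15]
  3 → cabin 1  [load 15/15]
  2 → cabin 2  [load 14/15]
  1 → cabin 2  [load 15/15]
  1 → cabin 3  [load 6/15]
  1 → cabin 3  [load 7/15]
3 cabins opened.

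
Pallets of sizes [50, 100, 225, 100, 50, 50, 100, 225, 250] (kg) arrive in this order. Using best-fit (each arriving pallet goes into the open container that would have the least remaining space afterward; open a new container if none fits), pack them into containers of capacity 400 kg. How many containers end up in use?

  50 → container 1 (new)  [load 50/400]
  100 → container 1  [load 150/400]
  225 → container 1  [load 375/400]
  100 → container 2 (new)  [load 100/400]
  50 → container 2  [load 150/400]
  50 → container 2  [load 200/400]
  100 → container 2  [load 300/400]
  225 → container 3 (new)  [load 225/400]
  250 → container 4 (new)  [load 250/400]
4 containers opened.

4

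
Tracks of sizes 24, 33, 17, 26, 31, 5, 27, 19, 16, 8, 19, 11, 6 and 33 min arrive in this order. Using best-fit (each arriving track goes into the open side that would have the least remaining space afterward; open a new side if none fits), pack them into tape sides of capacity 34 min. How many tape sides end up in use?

  24 → side 1 (new)  [load 24/34]
  33 → side 2 (new)  [load 33/34]
  17 → side 3 (new)  [load 17/34]
  26 → side 4 (new)  [load 26/34]
  31 → side 5 (new)  [load 31/34]
  5 → side 4  [load 31/34]
  27 → side 6 (new)  [load 27/34]
  19 → side 7 (new)  [load 19/34]
  16 → side 3  [load 33/34]
  8 → side 1  [load 32/34]
  19 → side 8 (new)  [load 19/34]
  11 → side 7  [load 30/34]
  6 → side 6  [load 33/34]
  33 → side 9 (new)  [load 33/34]
9 tape sides opened.

9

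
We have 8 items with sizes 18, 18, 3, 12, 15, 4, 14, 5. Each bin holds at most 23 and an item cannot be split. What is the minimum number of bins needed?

Total = 18 + 18 + 15 + 14 + 12 + 5 + 4 + 3 = 89.
Lower bound: ⌈89/23⌉ = 4 bins.
Also, 5 items each exceed 23/2, and no two of those can share a bin, so at least 5 bins are needed.
A packing using 5 bins:
  bin 1: 18 + 5 = 23
  bin 2: 18 + 4 = 22
  bin 3: 15 + 3 = 18
  bin 4: 14 = 14
  bin 5: 12 = 12
This matches the lower bound, so 5 is optimal.

5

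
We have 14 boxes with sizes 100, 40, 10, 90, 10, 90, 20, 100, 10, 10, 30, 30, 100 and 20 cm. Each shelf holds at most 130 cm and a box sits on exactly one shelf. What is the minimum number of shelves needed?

Total = 100 + 100 + 100 + 90 + 90 + 40 + 30 + 30 + 20 + 20 + 10 + 10 + 10 + 10 = 660 cm.
Lower bound: ⌈660/130⌉ = 6 shelves.
A packing using 6 shelves:
  shelf 1: 100 + 30 = 130
  shelf 2: 100 + 30 = 130
  shelf 3: 100 + 20 + 10 = 130
  shelf 4: 90 + 40 = 130
  shelf 5: 90 + 20 + 10 + 10 = 130
  shelf 6: 10 = 10
This matches the lower bound, so 6 is optimal.

6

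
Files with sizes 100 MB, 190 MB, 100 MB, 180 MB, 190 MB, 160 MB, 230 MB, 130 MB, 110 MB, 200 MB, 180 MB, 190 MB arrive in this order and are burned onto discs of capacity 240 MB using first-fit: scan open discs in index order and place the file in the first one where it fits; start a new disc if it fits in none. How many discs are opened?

  100 → disc 1 (new)  [load 100/240]
  190 → disc 2 (new)  [load 190/240]
  100 → disc 1  [load 200/240]
  180 → disc 3 (new)  [load 180/240]
  190 → disc 4 (new)  [load 190/240]
  160 → disc 5 (new)  [load 160/240]
  230 → disc 6 (new)  [load 230/240]
  130 → disc 7 (new)  [load 130/240]
  110 → disc 7  [load 240/240]
  200 → disc 8 (new)  [load 200/240]
  180 → disc 9 (new)  [load 180/240]
  190 → disc 10 (new)  [load 190/240]
10 discs opened.

10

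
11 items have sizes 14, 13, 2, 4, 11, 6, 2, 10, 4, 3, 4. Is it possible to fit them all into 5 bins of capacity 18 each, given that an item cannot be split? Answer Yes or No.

A valid assignment using 5 bins:
  bin 1: 14 + 4 = 18
  bin 2: 13 + 4 = 17
  bin 3: 11 + 6 = 17
  bin 4: 10 + 4 + 3 = 17
  bin 5: 2 + 2 = 4
Every load is within 18, so 5 bins suffice.

Yes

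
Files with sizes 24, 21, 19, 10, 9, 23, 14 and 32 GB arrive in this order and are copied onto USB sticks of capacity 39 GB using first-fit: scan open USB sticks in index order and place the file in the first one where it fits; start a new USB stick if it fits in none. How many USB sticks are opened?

5

  24 → USB stick 1 (new)  [load 24/39]
  21 → USB stick 2 (new)  [load 21/39]
  19 → USB stick 3 (new)  [load 19/39]
  10 → USB stick 1  [load 34/39]
  9 → USB stick 2  [load 30/39]
  23 → USB stick 4 (new)  [load 23/39]
  14 → USB stick 3  [load 33/39]
  32 → USB stick 5 (new)  [load 32/39]
5 USB sticks opened.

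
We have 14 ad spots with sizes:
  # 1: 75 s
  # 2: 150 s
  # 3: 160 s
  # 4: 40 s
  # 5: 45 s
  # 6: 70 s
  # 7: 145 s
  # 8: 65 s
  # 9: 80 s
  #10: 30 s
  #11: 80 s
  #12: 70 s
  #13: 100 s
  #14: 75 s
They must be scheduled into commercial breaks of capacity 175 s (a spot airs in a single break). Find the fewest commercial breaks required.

8

Total = 160 + 150 + 145 + 100 + 80 + 80 + 75 + 75 + 70 + 70 + 65 + 45 + 40 + 30 = 1185 s.
Lower bound: ⌈1185/175⌉ = 7 commercial breaks.
A packing using 8 commercial breaks:
  break 1: 160 = 160
  break 2: 150 = 150
  break 3: 145 + 30 = 175
  break 4: 100 + 75 = 175
  break 5: 80 + 80 = 160
  break 6: 75 + 70 = 145
  break 7: 70 + 65 + 40 = 175
  break 8: 45 = 45
No arrangement into 7 commercial breaks stays within capacity, so 8 is optimal.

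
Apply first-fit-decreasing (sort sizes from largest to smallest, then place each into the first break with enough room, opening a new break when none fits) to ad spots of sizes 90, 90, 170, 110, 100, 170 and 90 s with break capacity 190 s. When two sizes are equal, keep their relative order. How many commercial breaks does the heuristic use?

5

Sorted descending: 170, 170, 110, 100, 90, 90, 90.
  170 → break 1 (new)  [load 170/190]
  170 → break 2 (new)  [load 170/190]
  110 → break 3 (new)  [load 110/190]
  100 → break 4 (new)  [load 100/190]
  90 → break 4  [load 190/190]
  90 → break 5 (new)  [load 90/190]
  90 → break 5  [load 180/190]
5 commercial breaks opened.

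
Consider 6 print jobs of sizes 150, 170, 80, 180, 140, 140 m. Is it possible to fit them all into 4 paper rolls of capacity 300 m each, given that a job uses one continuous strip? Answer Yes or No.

A valid assignment using 4 paper rolls:
  roll 1: 180 + 80 = 260
  roll 2: 170 = 170
  roll 3: 150 + 140 = 290
  roll 4: 140 = 140
Every load is within 300 m, so 4 paper rolls suffice.

Yes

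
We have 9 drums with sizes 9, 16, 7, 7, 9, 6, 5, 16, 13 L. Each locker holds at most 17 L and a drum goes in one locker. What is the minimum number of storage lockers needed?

Total = 16 + 16 + 13 + 9 + 9 + 7 + 7 + 6 + 5 = 88 L.
Lower bound: ⌈88/17⌉ = 6 storage lockers.
A packing using 6 storage lockers:
  locker 1: 16 = 16
  locker 2: 16 = 16
  locker 3: 13 = 13
  locker 4: 9 + 7 = 16
  locker 5: 9 + 7 = 16
  locker 6: 6 + 5 = 11
This matches the lower bound, so 6 is optimal.

6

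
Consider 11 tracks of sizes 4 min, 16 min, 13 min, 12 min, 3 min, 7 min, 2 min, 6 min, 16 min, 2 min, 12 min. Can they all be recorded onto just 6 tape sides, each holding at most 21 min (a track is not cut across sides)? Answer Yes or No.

Yes

A valid assignment using 5 tape sides:
  side 1: 16 + 4 = 20
  side 2: 16 + 3 + 2 = 21
  side 3: 13 + 7 = 20
  side 4: 12 + 6 + 2 = 20
  side 5: 12 = 12
That uses only 5 ≤ 6, so 6 tape sides are enough.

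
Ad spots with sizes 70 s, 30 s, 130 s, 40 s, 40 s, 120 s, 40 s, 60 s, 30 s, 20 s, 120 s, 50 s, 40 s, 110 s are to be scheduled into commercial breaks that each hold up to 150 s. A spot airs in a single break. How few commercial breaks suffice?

Total = 130 + 120 + 120 + 110 + 70 + 60 + 50 + 40 + 40 + 40 + 40 + 30 + 30 + 20 = 900 s.
Lower bound: ⌈900/150⌉ = 6 commercial breaks.
A packing using 6 commercial breaks:
  break 1: 130 + 20 = 150
  break 2: 120 + 30 = 150
  break 3: 120 + 30 = 150
  break 4: 110 + 40 = 150
  break 5: 70 + 40 + 40 = 150
  break 6: 60 + 50 + 40 = 150
This matches the lower bound, so 6 is optimal.

6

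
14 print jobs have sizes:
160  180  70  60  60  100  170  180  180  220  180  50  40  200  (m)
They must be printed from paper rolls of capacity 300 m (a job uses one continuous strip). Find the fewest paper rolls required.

Total = 220 + 200 + 180 + 180 + 180 + 180 + 170 + 160 + 100 + 70 + 60 + 60 + 50 + 40 = 1850 m.
Lower bound: ⌈1850/300⌉ = 7 paper rolls.
Also, 8 print jobs each exceed 150 m, and no two of those can share a roll, so at least 8 paper rolls are needed.
A packing using 8 paper rolls:
  roll 1: 220 + 70 = 290
  roll 2: 200 + 100 = 300
  roll 3: 180 + 60 + 60 = 300
  roll 4: 180 + 50 + 40 = 270
  roll 5: 180 = 180
  roll 6: 180 = 180
  roll 7: 170 = 170
  roll 8: 160 = 160
This matches the lower bound, so 8 is optimal.

8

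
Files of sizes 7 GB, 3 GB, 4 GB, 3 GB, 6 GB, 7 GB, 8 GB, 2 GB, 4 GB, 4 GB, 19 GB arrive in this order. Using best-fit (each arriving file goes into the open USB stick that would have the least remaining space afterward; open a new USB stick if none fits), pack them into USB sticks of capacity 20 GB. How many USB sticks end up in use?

  7 → USB stick 1 (new)  [load 7/20]
  3 → USB stick 1  [load 10/20]
  4 → USB stick 1  [load 14/20]
  3 → USB stick 1  [load 17/20]
  6 → USB stick 2 (new)  [load 6/20]
  7 → USB stick 2  [load 13/20]
  8 → USB stick 3 (new)  [load 8/20]
  2 → USB stick 1  [load 19/20]
  4 → USB stick 2  [load 17/20]
  4 → USB stick 3  [load 12/20]
  19 → USB stick 4 (new)  [load 19/20]
4 USB sticks opened.

4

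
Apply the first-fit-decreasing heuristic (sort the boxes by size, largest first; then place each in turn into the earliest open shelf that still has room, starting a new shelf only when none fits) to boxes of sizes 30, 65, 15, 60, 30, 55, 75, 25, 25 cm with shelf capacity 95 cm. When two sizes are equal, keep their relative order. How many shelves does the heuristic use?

5

Sorted descending: 75, 65, 60, 55, 30, 30, 25, 25, 15.
  75 → shelf 1 (new)  [load 75/95]
  65 → shelf 2 (new)  [load 65/95]
  60 → shelf 3 (new)  [load 60/95]
  55 → shelf 4 (new)  [load 55/95]
  30 → shelf 2  [load 95/95]
  30 → shelf 3  [load 90/95]
  25 → shelf 4  [load 80/95]
  25 → shelf 5 (new)  [load 25/95]
  15 → shelf 1  [load 90/95]
5 shelves opened.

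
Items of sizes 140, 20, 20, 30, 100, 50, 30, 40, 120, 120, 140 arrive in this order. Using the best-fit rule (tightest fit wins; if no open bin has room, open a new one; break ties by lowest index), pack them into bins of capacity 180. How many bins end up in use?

6

  140 → bin 1 (new)  [load 140/180]
  20 → bin 1  [load 160/180]
  20 → bin 1  [load 180/180]
  30 → bin 2 (new)  [load 30/180]
  100 → bin 2  [load 130/180]
  50 → bin 2  [load 180/180]
  30 → bin 3 (new)  [load 30/180]
  40 → bin 3  [load 70/180]
  120 → bin 4 (new)  [load 120/180]
  120 → bin 5 (new)  [load 120/180]
  140 → bin 6 (new)  [load 140/180]
6 bins opened.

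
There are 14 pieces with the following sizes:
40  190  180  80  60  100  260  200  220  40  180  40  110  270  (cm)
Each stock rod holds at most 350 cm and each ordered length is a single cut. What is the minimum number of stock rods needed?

7

Total = 270 + 260 + 220 + 200 + 190 + 180 + 180 + 110 + 100 + 80 + 60 + 40 + 40 + 40 = 1970 cm.
Lower bound: ⌈1970/350⌉ = 6 stock rods.
Also, 7 pieces each exceed 175 cm, and no two of those can share a stock rod, so at least 7 stock rods are needed.
A packing using 7 stock rods:
  stock rod 1: 270 + 80 = 350
  stock rod 2: 260 + 60 = 320
  stock rod 3: 220 + 110 = 330
  stock rod 4: 200 + 100 + 40 = 340
  stock rod 5: 190 + 40 + 40 = 270
  stock rod 6: 180 = 180
  stock rod 7: 180 = 180
This matches the lower bound, so 7 is optimal.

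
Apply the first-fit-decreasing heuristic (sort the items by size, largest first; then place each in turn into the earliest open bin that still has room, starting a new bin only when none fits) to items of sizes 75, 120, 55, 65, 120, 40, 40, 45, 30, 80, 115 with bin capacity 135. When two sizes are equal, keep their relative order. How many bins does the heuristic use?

Sorted descending: 120, 120, 115, 80, 75, 65, 55, 45, 40, 40, 30.
  120 → bin 1 (new)  [load 120/135]
  120 → bin 2 (new)  [load 120/135]
  115 → bin 3 (new)  [load 115/135]
  80 → bin 4 (new)  [load 80/135]
  75 → bin 5 (new)  [load 75/135]
  65 → bin 6 (new)  [load 65/135]
  55 → bin 4  [load 135/135]
  45 → bin 5  [load 120/135]
  40 → bin 6  [load 105/135]
  40 → bin 7 (new)  [load 40/135]
  30 → bin 6  [load 135/135]
7 bins opened.

7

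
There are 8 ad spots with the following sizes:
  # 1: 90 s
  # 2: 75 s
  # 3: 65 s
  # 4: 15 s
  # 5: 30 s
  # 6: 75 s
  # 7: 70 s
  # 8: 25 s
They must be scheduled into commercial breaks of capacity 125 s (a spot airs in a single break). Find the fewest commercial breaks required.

Total = 90 + 75 + 75 + 70 + 65 + 30 + 25 + 15 = 445 s.
Lower bound: ⌈445/125⌉ = 4 commercial breaks.
Also, 5 ad spots each exceed 125/2 s, and no two of those can share a break, so at least 5 commercial breaks are needed.
A packing using 5 commercial breaks:
  break 1: 90 + 30 = 120
  break 2: 75 + 25 + 15 = 115
  break 3: 75 = 75
  break 4: 70 = 70
  break 5: 65 = 65
This matches the lower bound, so 5 is optimal.

5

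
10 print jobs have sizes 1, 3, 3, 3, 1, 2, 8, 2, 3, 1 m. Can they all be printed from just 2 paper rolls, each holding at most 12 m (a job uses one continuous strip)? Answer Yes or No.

Total = 27 m; ⌈27/12⌉ = 3.
At least 3 paper rolls are required, but only 2 are allowed.

No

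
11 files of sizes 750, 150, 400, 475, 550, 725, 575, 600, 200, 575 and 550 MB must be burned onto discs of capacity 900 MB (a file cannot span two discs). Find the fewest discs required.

Total = 750 + 725 + 600 + 575 + 575 + 550 + 550 + 475 + 400 + 200 + 150 = 5550 MB.
Lower bound: ⌈5550/900⌉ = 7 discs.
Also, 8 files each exceed 450 MB, and no two of those can share a disc, so at least 8 discs are needed.
A packing using 8 discs:
  disc 1: 750 + 150 = 900
  disc 2: 725 = 725
  disc 3: 600 + 200 = 800
  disc 4: 575 = 575
  disc 5: 575 = 575
  disc 6: 550 = 550
  disc 7: 550 = 550
  disc 8: 475 + 400 = 875
This matches the lower bound, so 8 is optimal.

8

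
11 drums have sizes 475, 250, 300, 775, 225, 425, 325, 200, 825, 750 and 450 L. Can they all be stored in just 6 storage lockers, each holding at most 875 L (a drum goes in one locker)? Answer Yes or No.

No

Total = 5000 L; ⌈5000/875⌉ = 6.
The bound of 6 does not rule out 6, but exhaustive search shows no assignment into 6 storage lockers of capacity 875 L exists — the minimum is 7.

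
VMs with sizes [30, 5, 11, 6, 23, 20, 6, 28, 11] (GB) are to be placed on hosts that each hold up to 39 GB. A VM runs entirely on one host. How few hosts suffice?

4

Total = 30 + 28 + 23 + 20 + 11 + 11 + 6 + 6 + 5 = 140 GB.
Lower bound: ⌈140/39⌉ = 4 hosts.
A packing using 4 hosts:
  host 1: 30 + 6 = 36
  host 2: 28 + 11 = 39
  host 3: 23 + 11 + 5 = 39
  host 4: 20 + 6 = 26
This matches the lower bound, so 4 is optimal.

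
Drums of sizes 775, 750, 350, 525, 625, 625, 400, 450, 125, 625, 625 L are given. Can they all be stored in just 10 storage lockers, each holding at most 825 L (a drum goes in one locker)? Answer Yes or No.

A valid assignment using 9 storage lockers:
  locker 1: 775 = 775
  locker 2: 750 = 750
  locker 3: 625 + 125 = 750
  locker 4: 625 = 625
  locker 5: 625 = 625
  locker 6: 625 = 625
  locker 7: 525 = 525
  locker 8: 450 + 350 = 800
  locker 9: 400 = 400
That uses only 9 ≤ 10, so 10 storage lockers are enough.

Yes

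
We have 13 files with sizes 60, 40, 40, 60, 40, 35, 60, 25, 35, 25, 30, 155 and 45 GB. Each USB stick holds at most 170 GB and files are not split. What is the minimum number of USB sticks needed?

Total = 155 + 60 + 60 + 60 + 45 + 40 + 40 + 40 + 35 + 35 + 30 + 25 + 25 = 650 GB.
Lower bound: ⌈650/170⌉ = 4 USB sticks.
A packing using 4 USB sticks:
  USB stick 1: 155 = 155
  USB stick 2: 60 + 60 + 45 = 165
  USB stick 3: 60 + 40 + 40 + 30 = 170
  USB stick 4: 40 + 35 + 35 + 25 + 25 = 160
This matches the lower bound, so 4 is optimal.

4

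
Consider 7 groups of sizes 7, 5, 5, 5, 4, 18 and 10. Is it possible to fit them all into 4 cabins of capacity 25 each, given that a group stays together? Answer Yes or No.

Yes

A valid assignment using 3 cabins:
  cabin 1: 18 + 7 = 25
  cabin 2: 10 + 5 + 5 + 5 = 25
  cabin 3: 4 = 4
That uses only 3 ≤ 4, so 4 cabins are enough.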